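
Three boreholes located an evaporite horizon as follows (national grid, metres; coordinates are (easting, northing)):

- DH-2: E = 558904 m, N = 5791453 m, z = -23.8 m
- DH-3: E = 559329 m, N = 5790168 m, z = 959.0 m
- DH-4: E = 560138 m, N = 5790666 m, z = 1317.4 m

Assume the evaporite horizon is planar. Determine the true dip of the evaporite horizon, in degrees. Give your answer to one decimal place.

Let the plane be z = a·E + b·N + c.
DH-3−DH-2: 425a − 1285b = 982.8;  DH-4−DH-2: 1234a − 787b = 1341.2.
Solving gives a = 0.75924, b = −0.51371.
Gradient magnitude |∇z| = √(a² + b²) = √(0.57645 + 0.26390) = 0.91671.
True dip = arctan(0.91671) = 42.5°, dipping toward NW (azimuth ≈ 304°).

42.5°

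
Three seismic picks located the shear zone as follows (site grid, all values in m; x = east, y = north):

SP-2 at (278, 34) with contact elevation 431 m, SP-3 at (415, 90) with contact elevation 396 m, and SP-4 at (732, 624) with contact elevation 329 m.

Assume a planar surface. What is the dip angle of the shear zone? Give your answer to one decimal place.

15.2°

Let the plane be z = a·x + b·y + c.
SP-3−SP-2: 137a + 56b = −35;  SP-4−SP-2: 454a + 590b = −102.
Solving gives a = −0.26961, b = 0.03458.
Gradient magnitude |∇z| = √(a² + b²) = √(0.07269 + 0.00120) = 0.27182.
True dip = arctan(0.27182) = 15.2°, dipping toward E (azimuth ≈ 097°).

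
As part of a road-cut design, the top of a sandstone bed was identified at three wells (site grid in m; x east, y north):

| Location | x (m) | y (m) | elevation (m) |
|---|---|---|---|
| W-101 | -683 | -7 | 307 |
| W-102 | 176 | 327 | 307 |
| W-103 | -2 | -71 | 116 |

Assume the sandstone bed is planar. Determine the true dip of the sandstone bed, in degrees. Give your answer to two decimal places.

Let the plane be z = a·x + b·y + c.
W-102−W-101: 859a + 334b = 0;  W-103−W-101: 681a − 64b = −191.
Solving gives a = −0.22588, b = 0.58092.
Gradient magnitude |∇z| = √(a² + b²) = √(0.05102 + 0.33747) = 0.62329.
True dip = arctan(0.62329) = 31.93°, dipping toward SSE (azimuth ≈ 159°).

31.93°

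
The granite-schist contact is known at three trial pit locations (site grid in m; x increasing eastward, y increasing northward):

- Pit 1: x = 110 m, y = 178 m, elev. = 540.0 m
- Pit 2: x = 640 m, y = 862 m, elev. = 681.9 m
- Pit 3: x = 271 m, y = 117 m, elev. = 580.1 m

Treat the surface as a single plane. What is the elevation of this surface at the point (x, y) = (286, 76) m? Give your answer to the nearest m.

583 m

Let the plane be z = a·x + b·y + c.
Pit 2−Pit 1: 530a + 684b = 141.9;  Pit 3−Pit 1: 161a − 61b = 40.1.
Solving gives a = 0.25330, b = 0.01118.
Then c = 540 − a·110 − b·178 = 510.15.
At (286, 76): z = 72.4 + 0.8 + 510.15 = 583.4 m.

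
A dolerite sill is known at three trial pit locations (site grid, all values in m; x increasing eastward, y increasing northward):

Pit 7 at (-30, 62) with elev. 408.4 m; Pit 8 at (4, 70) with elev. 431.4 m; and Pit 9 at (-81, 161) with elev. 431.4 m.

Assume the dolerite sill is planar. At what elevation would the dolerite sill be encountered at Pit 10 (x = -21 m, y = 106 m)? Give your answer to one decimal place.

Let the plane be z = a·x + b·y + c.
Pit 8−Pit 7: 34a + 8b = 23;  Pit 9−Pit 7: −51a + 99b = 23.
Solving gives a = 0.55458, b = 0.51802.
Then c = 408.4 − a·-30 − b·62 = 392.92.
At (-21, 106): z = −11.6 + 54.9 + 392.92 = 436.2 m.

436.2 m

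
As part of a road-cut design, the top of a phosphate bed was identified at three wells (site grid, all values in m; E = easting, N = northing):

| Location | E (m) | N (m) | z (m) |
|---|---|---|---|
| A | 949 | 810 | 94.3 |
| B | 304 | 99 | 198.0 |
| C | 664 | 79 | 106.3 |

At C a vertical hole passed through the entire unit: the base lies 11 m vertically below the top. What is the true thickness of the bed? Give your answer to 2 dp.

Let the plane be z = a·E + b·N + c.
B−A: −645a − 711b = 103.7;  C−A: −285a − 731b = 12.
Solving gives a = −0.25021, b = 0.08114.
|∇z| = √(a²+b²) = 0.26304, so dip δ = arctan(0.26304) = 14.74°.
True thickness = vertical thickness × cos δ = 11 × cos 14.74° = 10.64 m.

10.64 m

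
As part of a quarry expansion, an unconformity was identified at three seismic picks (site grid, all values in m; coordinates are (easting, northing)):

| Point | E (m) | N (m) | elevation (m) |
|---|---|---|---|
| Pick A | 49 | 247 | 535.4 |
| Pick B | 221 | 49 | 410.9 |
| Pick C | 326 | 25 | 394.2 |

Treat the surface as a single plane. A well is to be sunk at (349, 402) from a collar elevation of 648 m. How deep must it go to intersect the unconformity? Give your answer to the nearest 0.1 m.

23.4 m

Two edge vectors: Pick A→Pick B = (172, -198, -124.5), Pick A→Pick C = (277, -222, -141.2).
Normal n = (Pick A→Pick B) × (Pick A→Pick C) = (318.6, -10200.1, 16662).
So ∂z/∂E = −n_x/n_z = −0.01912 and ∂z/∂N = −n_y/n_z = 0.61218.
Intercept c from Pick A: 535.4 + 0.94 − 151.21 = 385.13.
At (349, 402): z_contact = −6.67 + 246.10 + 385.13 = 624.55 m.
Depth below ground = 648 − 624.55 = 23.4 m.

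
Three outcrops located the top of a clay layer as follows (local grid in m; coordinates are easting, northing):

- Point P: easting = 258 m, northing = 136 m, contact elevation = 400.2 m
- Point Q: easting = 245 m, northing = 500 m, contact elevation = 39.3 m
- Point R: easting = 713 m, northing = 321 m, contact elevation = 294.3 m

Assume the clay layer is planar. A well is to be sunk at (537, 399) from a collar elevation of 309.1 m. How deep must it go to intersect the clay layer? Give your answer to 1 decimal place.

121.2 m

Two edge vectors: Point P→Point Q = (-13, 364, -360.9), Point P→Point R = (455, 185, -105.9).
Normal n = (Point P→Point Q) × (Point P→Point R) = (28218.9, -165586.2, -168025).
So ∂z/∂easting = −n_x/n_z = 0.16794 and ∂z/∂northing = −n_y/n_z = −0.98549.
Intercept c from Point P: 400.2 − 43.33 + 134.03 = 490.90.
At (537, 399): z_contact = 90.19 − 393.21 + 490.90 = 187.87 m.
Depth below ground = 309.1 − 187.87 = 121.2 m.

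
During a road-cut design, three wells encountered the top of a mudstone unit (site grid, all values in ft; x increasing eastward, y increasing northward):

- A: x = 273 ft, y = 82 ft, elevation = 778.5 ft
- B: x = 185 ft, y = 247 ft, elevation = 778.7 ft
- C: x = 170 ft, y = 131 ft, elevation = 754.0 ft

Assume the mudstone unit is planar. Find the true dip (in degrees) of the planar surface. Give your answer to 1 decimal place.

Two edge vectors: A→B = (-88, 165, 0.2), A→C = (-103, 49, -24.5).
Normal n = (A→B) × (A→C) = (-4052.3, -2176.6, 12683).
So ∂z/∂x = −n_x/n_z = 0.31951 and ∂z/∂y = −n_y/n_z = 0.17162.
Gradient magnitude |∇z| = √(a² + b²) = √(0.10208 + 0.02945) = 0.36268.
True dip = arctan(0.36268) = 19.9°, dipping toward WSW (azimuth ≈ 242°).

19.9°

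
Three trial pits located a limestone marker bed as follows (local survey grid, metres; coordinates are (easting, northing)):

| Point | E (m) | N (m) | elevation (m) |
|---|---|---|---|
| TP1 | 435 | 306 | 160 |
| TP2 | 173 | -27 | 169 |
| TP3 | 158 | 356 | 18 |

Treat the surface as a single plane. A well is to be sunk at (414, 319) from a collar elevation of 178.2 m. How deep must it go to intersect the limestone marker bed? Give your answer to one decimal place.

32.4 m

Let the plane be z = a·E + b·N + c.
TP2−TP1: −262a − 333b = 9;  TP3−TP1: −277a + 50b = −142.
Solving gives a = 0.44461, b = −0.37684.
Then c = 160 − a·435 − b·306 = 81.91.
At (414, 319): z_contact = 184.07 − 120.21 + 81.91 = 145.76 m.
Depth below ground = 178.2 − 145.76 = 32.4 m.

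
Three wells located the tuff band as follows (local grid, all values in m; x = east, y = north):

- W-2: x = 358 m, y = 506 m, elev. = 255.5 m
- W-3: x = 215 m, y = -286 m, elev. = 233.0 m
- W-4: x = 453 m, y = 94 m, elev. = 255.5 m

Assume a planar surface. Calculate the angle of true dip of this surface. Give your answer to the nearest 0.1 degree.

4.1°

Let the plane be z = a·x + b·y + c.
W-3−W-2: −143a − 792b = −22.5;  W-4−W-2: 95a − 412b = 0.
Solving gives a = 0.06910, b = 0.01593.
Gradient magnitude |∇z| = √(a² + b²) = √(0.00477 + 0.00025) = 0.07091.
True dip = arctan(0.07091) = 4.1°, dipping toward WSW (azimuth ≈ 257°).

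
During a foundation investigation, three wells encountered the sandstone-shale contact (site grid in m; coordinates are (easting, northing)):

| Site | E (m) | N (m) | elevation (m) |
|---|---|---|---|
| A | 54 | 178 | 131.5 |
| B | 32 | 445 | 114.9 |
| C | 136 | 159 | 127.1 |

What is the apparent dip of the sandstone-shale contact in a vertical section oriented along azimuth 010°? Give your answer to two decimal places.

Let the plane be z = a·E + b·N + c.
B−A: −22a + 267b = −16.6;  C−A: 82a − 19b = −4.4.
Solving gives a = −0.06939, b = −0.06789.
Unit vector along 010° is (sin 10°, cos 10°) = (0.1736, 0.9848).
Slope in that direction = a·(0.1736) + b·(0.9848) = −0.07891.
Apparent dip = arctan|0.07891| = 4.51° (true dip is 5.5°, so apparent ≤ true as expected).

4.51°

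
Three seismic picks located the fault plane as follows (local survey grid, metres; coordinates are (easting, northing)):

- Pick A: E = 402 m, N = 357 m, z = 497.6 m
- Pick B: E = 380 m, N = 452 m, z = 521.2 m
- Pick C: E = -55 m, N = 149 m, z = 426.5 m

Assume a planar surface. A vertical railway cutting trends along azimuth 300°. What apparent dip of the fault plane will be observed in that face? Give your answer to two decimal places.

5.45°

Two edge vectors: Pick A→Pick B = (-22, 95, 23.6), Pick A→Pick C = (-457, -208, -71.1).
Normal n = (Pick A→Pick B) × (Pick A→Pick C) = (-1845.7, -12349.4, 47991).
So ∂z/∂E = −n_x/n_z = 0.03846 and ∂z/∂N = −n_y/n_z = 0.25733.
Unit vector along 300° is (sin 300°, cos 300°) = (-0.8660, 0.5000).
Slope in that direction = a·(-0.8660) + b·(0.5000) = 0.09536.
Apparent dip = arctan|0.09536| = 5.45° (true dip is 14.6°, so apparent ≤ true as expected).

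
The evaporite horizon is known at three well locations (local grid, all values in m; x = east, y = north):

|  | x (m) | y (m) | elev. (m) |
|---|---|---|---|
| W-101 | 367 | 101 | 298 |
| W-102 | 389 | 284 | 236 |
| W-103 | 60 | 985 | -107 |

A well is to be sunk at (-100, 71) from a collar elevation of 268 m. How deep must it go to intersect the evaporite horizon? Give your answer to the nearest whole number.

Two edge vectors: W-101→W-102 = (22, 183, -62), W-101→W-103 = (-307, 884, -405).
Normal n = (W-101→W-102) × (W-101→W-103) = (-19307, 27944, 75629).
So ∂z/∂x = −n_x/n_z = 0.25529 and ∂z/∂y = −n_y/n_z = −0.36949.
Intercept c from W-101: 298 − 93.69 + 37.32 = 241.63.
At (-100, 71): z_contact = −25.5 − 26.2 + 241.63 = 189.9 m.
Depth below ground = 268 − 189.9 = 78 m.

78 m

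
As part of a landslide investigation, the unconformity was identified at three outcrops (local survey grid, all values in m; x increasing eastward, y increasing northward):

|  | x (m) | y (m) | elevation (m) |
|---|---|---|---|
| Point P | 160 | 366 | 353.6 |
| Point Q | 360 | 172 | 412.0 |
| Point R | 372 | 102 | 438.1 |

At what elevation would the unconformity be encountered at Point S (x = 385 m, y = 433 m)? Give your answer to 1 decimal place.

308.9 m

Two edge vectors: Point P→Point Q = (200, -194, 58.4), Point P→Point R = (212, -264, 84.5).
Normal n = (Point P→Point Q) × (Point P→Point R) = (-975.4, -4519.2, -11672).
So ∂z/∂x = −n_x/n_z = −0.08357 and ∂z/∂y = −n_y/n_z = −0.38718.
Intercept c from Point P: 353.6 + 13.37 + 141.71 = 508.68.
At (385, 433): z = −32.2 − 167.7 + 508.68 = 308.9 m.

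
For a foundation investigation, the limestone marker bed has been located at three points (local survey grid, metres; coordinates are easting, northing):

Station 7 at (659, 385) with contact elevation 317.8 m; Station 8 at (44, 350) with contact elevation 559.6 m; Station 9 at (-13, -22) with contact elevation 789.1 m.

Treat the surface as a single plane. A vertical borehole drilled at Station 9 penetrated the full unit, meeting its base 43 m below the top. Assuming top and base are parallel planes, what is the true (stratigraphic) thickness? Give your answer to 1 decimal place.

35.8 m

Two edge vectors: Station 7→Station 8 = (-615, -35, 241.8), Station 7→Station 9 = (-672, -407, 471.3).
Normal n = (Station 7→Station 8) × (Station 7→Station 9) = (81917.1, 127359.9, 226785).
So ∂z/∂easting = −n_x/n_z = −0.36121 and ∂z/∂northing = −n_y/n_z = −0.56159.
|∇z| = √(a²+b²) = 0.66772, so dip δ = arctan(0.66772) = 33.73°.
True thickness = vertical thickness × cos δ = 43 × cos 33.73° = 35.8 m.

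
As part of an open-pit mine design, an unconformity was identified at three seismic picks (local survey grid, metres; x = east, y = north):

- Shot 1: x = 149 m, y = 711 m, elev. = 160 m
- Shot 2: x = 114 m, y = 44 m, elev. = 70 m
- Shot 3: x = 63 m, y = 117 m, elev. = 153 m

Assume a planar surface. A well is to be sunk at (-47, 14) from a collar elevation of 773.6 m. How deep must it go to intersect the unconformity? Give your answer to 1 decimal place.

495.0 m

Let the plane be z = a·x + b·y + c.
Shot 2−Shot 1: −35a − 667b = −90;  Shot 3−Shot 1: −86a − 594b = −7.
Solving gives a = −1.33411, b = 0.20494.
Then c = 160 − a·149 − b·711 = 213.07.
At (-47, 14): z_contact = 62.70 + 2.87 + 213.07 = 278.64 m.
Depth below ground = 773.6 − 278.64 = 495.0 m.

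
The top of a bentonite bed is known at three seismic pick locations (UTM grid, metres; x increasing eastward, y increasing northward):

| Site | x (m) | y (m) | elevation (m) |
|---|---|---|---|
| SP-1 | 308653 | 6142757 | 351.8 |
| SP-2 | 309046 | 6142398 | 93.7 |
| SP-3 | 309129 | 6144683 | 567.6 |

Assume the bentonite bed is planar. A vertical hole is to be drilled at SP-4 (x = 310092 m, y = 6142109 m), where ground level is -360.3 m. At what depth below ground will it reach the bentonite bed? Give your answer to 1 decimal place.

Two edge vectors: SP-1→SP-2 = (393, -359, -258.1), SP-1→SP-3 = (476, 1926, 215.8).
Normal n = (SP-1→SP-2) × (SP-1→SP-3) = (419628.4, -207665, 927802).
So ∂z/∂x = −n_x/n_z = −0.452282276 and ∂z/∂y = −n_y/n_z = 0.223824695.
Intercept c from SP-1: 351.8 + 139598.28 − 1374900.71 = −1234950.63.
At (310092, 6142109): z_contact = −140249.12 + 1374755.68 − 1234950.63 = -444.07 m.
Depth below ground = -360.3 − (-444.07) = 83.8 m.

83.8 m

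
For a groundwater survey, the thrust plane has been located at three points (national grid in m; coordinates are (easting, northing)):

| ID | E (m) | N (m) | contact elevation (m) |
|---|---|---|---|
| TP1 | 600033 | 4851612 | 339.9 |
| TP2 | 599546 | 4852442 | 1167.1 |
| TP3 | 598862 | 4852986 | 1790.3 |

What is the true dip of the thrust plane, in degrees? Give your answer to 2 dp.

41.81°

Two edge vectors: TP1→TP2 = (-487, 830, 827.2), TP1→TP3 = (-1171, 1374, 1450.4).
Normal n = (TP1→TP2) × (TP1→TP3) = (67259.2, -262306.4, 302792).
So ∂z/∂E = −n_x/n_z = −0.22213 and ∂z/∂N = −n_y/n_z = 0.86629.
Gradient magnitude |∇z| = √(a² + b²) = √(0.04934 + 0.75046) = 0.89432.
True dip = arctan(0.89432) = 41.81°, dipping toward SSE (azimuth ≈ 166°).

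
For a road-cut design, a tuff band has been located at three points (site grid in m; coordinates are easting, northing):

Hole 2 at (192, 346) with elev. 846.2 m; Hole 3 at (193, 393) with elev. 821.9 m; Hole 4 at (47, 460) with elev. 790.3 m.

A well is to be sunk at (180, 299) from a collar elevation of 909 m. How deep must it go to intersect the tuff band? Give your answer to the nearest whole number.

38 m

Let the plane be z = a·easting + b·northing + c.
Hole 3−Hole 2: 1a + 47b = −24.3;  Hole 4−Hole 2: −145a + 114b = −55.9.
Solving gives a = −0.02062, b = −0.51658.
Then c = 846.2 − a·192 − b·346 = 1028.90.
At (180, 299): z_contact = −3.7 − 154.5 + 1028.90 = 870.7 m.
Depth below ground = 909 − 870.7 = 38 m.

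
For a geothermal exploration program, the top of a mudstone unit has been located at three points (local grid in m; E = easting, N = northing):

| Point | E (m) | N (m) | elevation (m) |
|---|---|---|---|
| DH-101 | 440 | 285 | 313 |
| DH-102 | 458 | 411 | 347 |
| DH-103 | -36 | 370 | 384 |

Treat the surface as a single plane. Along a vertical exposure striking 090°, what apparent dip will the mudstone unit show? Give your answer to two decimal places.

Two edge vectors: DH-101→DH-102 = (18, 126, 34), DH-101→DH-103 = (-476, 85, 71).
Normal n = (DH-101→DH-102) × (DH-101→DH-103) = (6056, -17462, 61506).
So ∂z/∂E = −n_x/n_z = −0.09846 and ∂z/∂N = −n_y/n_z = 0.28391.
Unit vector along 090° is (sin 90°, cos 90°) = (1.0000, 0.0000).
Slope in that direction = a·(1.0000) + b·(0.0000) = −0.09846.
Apparent dip = arctan|0.09846| = 5.62° (true dip is 16.7°, so apparent ≤ true as expected).

5.62°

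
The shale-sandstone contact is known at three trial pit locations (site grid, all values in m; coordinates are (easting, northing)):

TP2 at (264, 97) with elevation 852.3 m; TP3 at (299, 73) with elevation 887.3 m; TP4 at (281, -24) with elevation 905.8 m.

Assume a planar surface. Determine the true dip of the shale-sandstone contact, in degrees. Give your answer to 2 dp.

Let the plane be z = a·E + b·N + c.
TP3−TP2: 35a − 24b = 35;  TP4−TP2: 17a − 121b = 53.5.
Solving gives a = 0.77110, b = −0.33381.
Gradient magnitude |∇z| = √(a² + b²) = √(0.59460 + 0.11143) = 0.84025.
True dip = arctan(0.84025) = 40.04°, dipping toward WNW (azimuth ≈ 293°).

40.04°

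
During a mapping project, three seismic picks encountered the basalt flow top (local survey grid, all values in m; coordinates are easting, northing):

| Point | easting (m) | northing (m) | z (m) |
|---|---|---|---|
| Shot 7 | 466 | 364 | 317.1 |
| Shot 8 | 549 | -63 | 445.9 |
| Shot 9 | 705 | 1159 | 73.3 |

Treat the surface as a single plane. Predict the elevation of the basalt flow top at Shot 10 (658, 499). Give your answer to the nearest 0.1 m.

274.2 m

Let the plane be z = a·easting + b·northing + c.
Shot 8−Shot 7: 83a − 427b = 128.8;  Shot 9−Shot 7: 239a + 795b = −243.8.
Solving gives a = −0.010156, b = −0.303613.
Then c = 317.1 − a·466 − b·364 = 432.35.
At (658, 499): z = −6.7 − 151.5 + 432.35 = 274.2 m.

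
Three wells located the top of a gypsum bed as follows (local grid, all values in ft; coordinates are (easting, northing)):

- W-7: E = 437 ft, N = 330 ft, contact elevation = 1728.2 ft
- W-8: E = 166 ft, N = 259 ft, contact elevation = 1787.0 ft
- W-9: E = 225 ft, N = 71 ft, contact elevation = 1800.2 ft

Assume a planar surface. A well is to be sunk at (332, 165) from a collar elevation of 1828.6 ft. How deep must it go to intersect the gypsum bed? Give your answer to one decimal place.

60.0 ft

Two edge vectors: W-7→W-8 = (-271, -71, 58.8), W-7→W-9 = (-212, -259, 72).
Normal n = (W-7→W-8) × (W-7→W-9) = (10117.2, 7046.4, 55137).
So ∂z/∂E = −n_x/n_z = −0.18349 and ∂z/∂N = −n_y/n_z = −0.12780.
Intercept c from W-7: 1728.2 + 80.19 + 42.17 = 1850.56.
At (332, 165): z_contact = −60.92 − 21.09 + 1850.56 = 1768.55 ft.
Depth below ground = 1828.6 − 1768.55 = 60.0 ft.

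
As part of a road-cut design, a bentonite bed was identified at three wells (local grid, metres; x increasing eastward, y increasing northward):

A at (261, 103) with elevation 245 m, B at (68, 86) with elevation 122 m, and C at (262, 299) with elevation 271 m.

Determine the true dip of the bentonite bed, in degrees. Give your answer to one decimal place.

32.6°

Two edge vectors: A→B = (-193, -17, -123), A→C = (1, 196, 26).
Normal n = (A→B) × (A→C) = (23666, 4895, -37811).
So ∂z/∂x = −n_x/n_z = 0.62590 and ∂z/∂y = −n_y/n_z = 0.12946.
Gradient magnitude |∇z| = √(a² + b²) = √(0.39175 + 0.01676) = 0.63915.
True dip = arctan(0.63915) = 32.6°, dipping toward WSW (azimuth ≈ 258°).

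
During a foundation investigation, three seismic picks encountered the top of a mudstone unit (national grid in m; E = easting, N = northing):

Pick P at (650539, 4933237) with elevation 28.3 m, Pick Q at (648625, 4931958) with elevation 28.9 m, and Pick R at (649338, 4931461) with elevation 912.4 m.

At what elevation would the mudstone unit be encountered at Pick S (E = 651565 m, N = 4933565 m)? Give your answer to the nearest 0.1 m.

352.6 m

Two edge vectors: Pick P→Pick Q = (-1914, -1279, 0.6), Pick P→Pick R = (-1201, -1776, 884.1).
Normal n = (Pick P→Pick Q) × (Pick P→Pick R) = (-1129698.3, 1691446.8, 1863185).
So ∂z/∂E = −n_x/n_z = 0.606326425 and ∂z/∂N = −n_y/n_z = −0.907825471.
Intercept c from Pick P: 28.3 − 394438.99 + 4478518.20 = 4084107.52.
At (651565, 4933565): z = 395061.1 − 4478816.0 + 4084107.52 = 352.6 m.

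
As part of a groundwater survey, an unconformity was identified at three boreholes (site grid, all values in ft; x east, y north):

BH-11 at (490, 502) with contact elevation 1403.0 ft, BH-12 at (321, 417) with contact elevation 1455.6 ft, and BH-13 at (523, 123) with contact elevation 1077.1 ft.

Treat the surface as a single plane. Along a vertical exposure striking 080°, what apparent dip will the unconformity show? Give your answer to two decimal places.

29.39°

Two edge vectors: BH-11→BH-12 = (-169, -85, 52.6), BH-11→BH-13 = (33, -379, -325.9).
Normal n = (BH-11→BH-12) × (BH-11→BH-13) = (47636.9, -53341.3, 66856).
So ∂z/∂x = −n_x/n_z = −0.71253 and ∂z/∂y = −n_y/n_z = 0.79785.
Unit vector along 080° is (sin 80°, cos 80°) = (0.9848, 0.1736).
Slope in that direction = a·(0.9848) + b·(0.1736) = −0.56316.
Apparent dip = arctan|0.56316| = 29.39° (true dip is 46.9°, so apparent ≤ true as expected).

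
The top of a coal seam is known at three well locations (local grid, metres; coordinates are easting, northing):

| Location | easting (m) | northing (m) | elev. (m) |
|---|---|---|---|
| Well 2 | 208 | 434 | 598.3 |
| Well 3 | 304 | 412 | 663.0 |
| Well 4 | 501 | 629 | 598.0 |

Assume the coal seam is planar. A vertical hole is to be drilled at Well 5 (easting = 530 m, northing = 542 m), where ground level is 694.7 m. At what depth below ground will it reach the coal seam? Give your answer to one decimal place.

16.5 m

Two edge vectors: Well 2→Well 3 = (96, -22, 64.7), Well 2→Well 4 = (293, 195, -0.3).
Normal n = (Well 2→Well 3) × (Well 2→Well 4) = (-12609.9, 18985.9, 25166).
So ∂z/∂easting = −n_x/n_z = 0.50107 and ∂z/∂northing = −n_y/n_z = −0.75443.
Intercept c from Well 2: 598.3 − 104.22 + 327.42 = 821.50.
At (530, 542): z_contact = 265.57 − 408.90 + 821.50 = 678.17 m.
Depth below ground = 694.7 − 678.17 = 16.5 m.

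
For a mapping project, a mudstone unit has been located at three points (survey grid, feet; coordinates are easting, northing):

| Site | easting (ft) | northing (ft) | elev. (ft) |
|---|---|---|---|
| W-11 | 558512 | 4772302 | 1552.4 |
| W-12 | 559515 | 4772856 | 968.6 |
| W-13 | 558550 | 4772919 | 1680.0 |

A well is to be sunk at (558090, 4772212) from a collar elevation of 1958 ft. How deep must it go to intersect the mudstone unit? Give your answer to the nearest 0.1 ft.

124.0 ft

Let the plane be z = a·easting + b·northing + c.
W-12−W-11: 1003a + 554b = −583.8;  W-13−W-11: 38a + 617b = 127.6.
Solving gives a = −0.720802477, b = 0.251200153.
Then c = 1552.4 − a·558512 − b·4772302 = −794673.76.
At (558090, 4772212): z_contact = −402272.65 + 1198780.38 − 794673.76 = 1833.97 ft.
Depth below ground = 1958 − 1833.97 = 124.0 ft.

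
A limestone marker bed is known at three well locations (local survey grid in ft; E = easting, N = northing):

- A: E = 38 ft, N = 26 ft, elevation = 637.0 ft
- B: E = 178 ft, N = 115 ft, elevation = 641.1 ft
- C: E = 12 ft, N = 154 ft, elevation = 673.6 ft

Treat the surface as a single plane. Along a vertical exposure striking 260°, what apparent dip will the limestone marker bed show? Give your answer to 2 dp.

5.04°

Two edge vectors: A→B = (140, 89, 4.1), A→C = (-26, 128, 36.6).
Normal n = (A→B) × (A→C) = (2732.6, -5230.6, 20234).
So ∂z/∂E = −n_x/n_z = −0.13505 and ∂z/∂N = −n_y/n_z = 0.25851.
Unit vector along 260° is (sin 260°, cos 260°) = (-0.9848, -0.1736).
Slope in that direction = a·(-0.9848) + b·(-0.1736) = 0.08811.
Apparent dip = arctan|0.08811| = 5.04° (true dip is 16.3°, so apparent ≤ true as expected).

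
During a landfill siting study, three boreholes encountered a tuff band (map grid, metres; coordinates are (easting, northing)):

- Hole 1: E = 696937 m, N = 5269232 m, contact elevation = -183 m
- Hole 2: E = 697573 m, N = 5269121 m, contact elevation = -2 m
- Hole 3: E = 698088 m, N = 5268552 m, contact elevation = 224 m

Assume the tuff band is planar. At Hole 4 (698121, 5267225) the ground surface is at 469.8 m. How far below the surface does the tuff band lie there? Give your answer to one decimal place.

17.4 m

Let the plane be z = a·E + b·N + c.
Hole 2−Hole 1: 636a − 111b = 181;  Hole 3−Hole 1: 1151a − 680b = 407.
Solving gives a = 0.255655210, b = −0.165795372.
Then c = -183 − a·696937 − b·5269232 = 695255.71.
At (698121, 5267225): z_contact = 178478.27 − 873281.53 + 695255.71 = 452.45 m.
Depth below ground = 469.8 − 452.45 = 17.4 m.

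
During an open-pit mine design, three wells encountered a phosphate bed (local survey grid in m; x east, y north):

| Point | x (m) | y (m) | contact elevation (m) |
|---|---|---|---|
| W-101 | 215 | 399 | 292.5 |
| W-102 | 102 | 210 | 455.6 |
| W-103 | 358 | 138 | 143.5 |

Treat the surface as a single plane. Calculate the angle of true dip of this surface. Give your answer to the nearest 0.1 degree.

51.5°

Let the plane be z = a·x + b·y + c.
W-102−W-101: −113a − 189b = 163.1;  W-103−W-101: 143a − 261b = −149.
Solving gives a = −1.25142, b = −0.11476.
Gradient magnitude |∇z| = √(a² + b²) = √(1.56605 + 0.01317) = 1.25667.
True dip = arctan(1.25667) = 51.5°, dipping toward E (azimuth ≈ 085°).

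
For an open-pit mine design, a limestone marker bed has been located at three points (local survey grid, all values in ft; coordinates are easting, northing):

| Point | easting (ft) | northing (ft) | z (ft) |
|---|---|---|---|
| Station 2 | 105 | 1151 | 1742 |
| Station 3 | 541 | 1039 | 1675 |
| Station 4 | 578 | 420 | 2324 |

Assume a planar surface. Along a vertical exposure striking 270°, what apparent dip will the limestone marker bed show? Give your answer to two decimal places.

23.25°

Let the plane be z = a·easting + b·northing + c.
Station 3−Station 2: 436a − 112b = −67;  Station 4−Station 2: 473a − 731b = 582.
Solving gives a = −0.42960, b = −1.07414.
Unit vector along 270° is (sin 270°, cos 270°) = (-1.0000, -0.0000).
Slope in that direction = a·(-1.0000) + b·(-0.0000) = 0.42960.
Apparent dip = arctan|0.42960| = 23.25° (true dip is 49.2°, so apparent ≤ true as expected).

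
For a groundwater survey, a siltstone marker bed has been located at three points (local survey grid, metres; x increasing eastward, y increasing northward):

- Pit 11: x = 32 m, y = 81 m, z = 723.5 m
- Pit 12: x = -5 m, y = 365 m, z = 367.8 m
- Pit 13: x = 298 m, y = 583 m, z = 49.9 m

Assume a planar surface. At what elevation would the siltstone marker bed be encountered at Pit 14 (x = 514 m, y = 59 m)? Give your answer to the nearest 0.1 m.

Let the plane be z = a·x + b·y + c.
Pit 12−Pit 11: −37a + 284b = −355.7;  Pit 13−Pit 11: 266a + 502b = −673.6.
Solving gives a = −0.13537, b = −1.27010.
Then c = 723.5 − a·32 − b·81 = 830.71.
At (514, 59): z = −69.6 − 74.9 + 830.71 = 686.2 m.

686.2 m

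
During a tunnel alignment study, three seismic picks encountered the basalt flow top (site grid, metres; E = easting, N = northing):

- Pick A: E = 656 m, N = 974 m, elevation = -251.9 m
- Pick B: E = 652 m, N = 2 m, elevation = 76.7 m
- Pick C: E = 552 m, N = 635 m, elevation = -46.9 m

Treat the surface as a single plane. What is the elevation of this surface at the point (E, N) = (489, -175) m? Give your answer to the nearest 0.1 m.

279.5 m

Let the plane be z = a·E + b·N + c.
Pick B−Pick A: −4a − 972b = 328.6;  Pick C−Pick A: −104a − 339b = 205.
Solving gives a = −0.88101, b = −0.33444.
Then c = -251.9 − a·656 − b·974 = 651.79.
At (489, -175): z = −430.8 + 58.5 + 651.79 = 279.5 m.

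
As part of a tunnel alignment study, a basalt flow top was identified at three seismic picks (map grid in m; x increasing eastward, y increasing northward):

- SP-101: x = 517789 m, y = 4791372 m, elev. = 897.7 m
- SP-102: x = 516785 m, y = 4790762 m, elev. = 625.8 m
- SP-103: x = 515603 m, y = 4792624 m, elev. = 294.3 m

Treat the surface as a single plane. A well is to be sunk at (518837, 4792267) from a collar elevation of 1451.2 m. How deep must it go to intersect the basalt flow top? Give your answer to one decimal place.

270.8 m

Two edge vectors: SP-101→SP-102 = (-1004, -610, -271.9), SP-101→SP-103 = (-2186, 1252, -603.4).
Normal n = (SP-101→SP-102) × (SP-101→SP-103) = (708492.8, -11440.2, -2590468).
So ∂z/∂x = −n_x/n_z = 0.273499924 and ∂z/∂y = −n_y/n_z = −0.004416268.
Intercept c from SP-101: 897.7 − 141615.25 + 21159.98 = −119557.57.
At (518837, 4792267): z_contact = 141901.88 − 21163.93 − 119557.57 = 1180.38 m.
Depth below ground = 1451.2 − 1180.38 = 270.8 m.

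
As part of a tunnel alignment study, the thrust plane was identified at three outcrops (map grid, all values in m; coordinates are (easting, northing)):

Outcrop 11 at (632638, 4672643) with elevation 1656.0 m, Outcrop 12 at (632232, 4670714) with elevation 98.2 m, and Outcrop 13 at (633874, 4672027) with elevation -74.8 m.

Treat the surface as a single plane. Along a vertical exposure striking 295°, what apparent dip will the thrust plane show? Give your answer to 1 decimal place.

51.1°

Let the plane be z = a·E + b·N + c.
Outcrop 12−Outcrop 11: −406a − 1929b = −1557.8;  Outcrop 13−Outcrop 11: 1236a − 616b = −1730.8.
Solving gives a = −0.90311, b = 0.99765.
Unit vector along 295° is (sin 295°, cos 295°) = (-0.9063, 0.4226).
Slope in that direction = a·(-0.9063) + b·(0.4226) = 1.24012.
Apparent dip = arctan|1.24012| = 51.1° (true dip is 53.4°, so apparent ≤ true as expected).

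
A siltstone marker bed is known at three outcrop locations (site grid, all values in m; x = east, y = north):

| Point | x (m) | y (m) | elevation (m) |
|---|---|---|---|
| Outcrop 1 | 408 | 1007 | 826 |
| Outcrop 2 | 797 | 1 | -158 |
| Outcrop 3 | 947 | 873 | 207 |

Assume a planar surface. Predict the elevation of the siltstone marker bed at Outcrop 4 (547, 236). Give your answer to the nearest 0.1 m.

Let the plane be z = a·x + b·y + c.
Outcrop 2−Outcrop 1: 389a − 1006b = −984;  Outcrop 3−Outcrop 1: 539a − 134b = −619.
Solving gives a = −1.001530, b = 0.590860.
Then c = 826 − a·408 − b·1007 = 639.63.
At (547, 236): z = −547.8 + 139.4 + 639.63 = 231.2 m.

231.2 m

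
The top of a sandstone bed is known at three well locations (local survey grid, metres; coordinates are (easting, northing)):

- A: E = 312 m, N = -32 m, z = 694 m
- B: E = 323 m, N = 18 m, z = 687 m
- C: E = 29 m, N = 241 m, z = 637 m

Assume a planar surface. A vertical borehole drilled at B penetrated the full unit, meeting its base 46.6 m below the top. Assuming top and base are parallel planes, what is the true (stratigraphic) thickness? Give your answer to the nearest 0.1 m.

Two edge vectors: A→B = (11, 50, -7), A→C = (-283, 273, -57).
Normal n = (A→B) × (A→C) = (-939, 2608, 17153).
So ∂z/∂E = −n_x/n_z = 0.05474 and ∂z/∂N = −n_y/n_z = −0.15204.
|∇z| = √(a²+b²) = 0.16160, so dip δ = arctan(0.16160) = 9.18°.
True thickness = vertical thickness × cos δ = 46.6 × cos 9.18° = 46.0 m.

46.0 m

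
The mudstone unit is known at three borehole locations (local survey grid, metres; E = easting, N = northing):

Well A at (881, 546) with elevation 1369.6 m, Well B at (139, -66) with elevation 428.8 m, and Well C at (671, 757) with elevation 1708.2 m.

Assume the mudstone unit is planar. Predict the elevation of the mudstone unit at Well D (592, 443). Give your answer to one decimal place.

1216.3 m

Let the plane be z = a·E + b·N + c.
Well B−Well A: −742a − 612b = −940.8;  Well C−Well A: −210a + 211b = 338.6.
Solving gives a = −0.03057, b = 1.57432.
Then c = 1369.6 − a·881 − b·546 = 536.95.
At (592, 443): z = −18.1 + 697.4 + 536.95 = 1216.3 m.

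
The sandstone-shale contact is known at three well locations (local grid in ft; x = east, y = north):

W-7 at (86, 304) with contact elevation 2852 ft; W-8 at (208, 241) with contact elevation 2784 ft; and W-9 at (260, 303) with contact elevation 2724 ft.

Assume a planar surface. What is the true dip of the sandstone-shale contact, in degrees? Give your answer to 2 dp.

39.22°

Let the plane be z = a·x + b·y + c.
W-8−W-7: 122a − 63b = −68;  W-9−W-7: 174a − 1b = −128.
Solving gives a = −0.73764, b = −0.34908.
Gradient magnitude |∇z| = √(a² + b²) = √(0.54411 + 0.12186) = 0.81607.
True dip = arctan(0.81607) = 39.22°, dipping toward ENE (azimuth ≈ 065°).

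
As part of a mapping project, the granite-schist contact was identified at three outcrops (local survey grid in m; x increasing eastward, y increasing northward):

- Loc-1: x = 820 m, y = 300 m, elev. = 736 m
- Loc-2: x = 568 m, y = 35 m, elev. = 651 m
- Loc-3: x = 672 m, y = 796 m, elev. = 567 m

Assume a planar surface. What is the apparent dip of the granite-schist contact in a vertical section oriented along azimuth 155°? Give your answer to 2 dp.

21.27°

Let the plane be z = a·x + b·y + c.
Loc-2−Loc-1: −252a − 265b = −85;  Loc-3−Loc-1: −148a + 496b = −169.
Solving gives a = 0.52947, b = −0.18274.
Unit vector along 155° is (sin 155°, cos 155°) = (0.4226, -0.9063).
Slope in that direction = a·(0.4226) + b·(-0.9063) = 0.38938.
Apparent dip = arctan|0.38938| = 21.27° (true dip is 29.3°, so apparent ≤ true as expected).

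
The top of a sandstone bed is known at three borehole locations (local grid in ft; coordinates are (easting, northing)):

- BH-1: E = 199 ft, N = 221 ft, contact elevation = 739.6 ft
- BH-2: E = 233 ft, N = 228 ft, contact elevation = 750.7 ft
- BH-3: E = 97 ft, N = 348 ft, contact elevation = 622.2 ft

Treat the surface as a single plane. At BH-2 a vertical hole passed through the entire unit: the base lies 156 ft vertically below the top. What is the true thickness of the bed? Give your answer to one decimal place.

126.6 ft

Two edge vectors: BH-1→BH-2 = (34, 7, 11.1), BH-1→BH-3 = (-102, 127, -117.4).
Normal n = (BH-1→BH-2) × (BH-1→BH-3) = (-2231.5, 2859.4, 5032).
So ∂z/∂E = −n_x/n_z = 0.44346 and ∂z/∂N = −n_y/n_z = −0.56824.
|∇z| = √(a²+b²) = 0.72080, so dip δ = arctan(0.72080) = 35.78°.
True thickness = vertical thickness × cos δ = 156 × cos 35.78° = 126.6 ft.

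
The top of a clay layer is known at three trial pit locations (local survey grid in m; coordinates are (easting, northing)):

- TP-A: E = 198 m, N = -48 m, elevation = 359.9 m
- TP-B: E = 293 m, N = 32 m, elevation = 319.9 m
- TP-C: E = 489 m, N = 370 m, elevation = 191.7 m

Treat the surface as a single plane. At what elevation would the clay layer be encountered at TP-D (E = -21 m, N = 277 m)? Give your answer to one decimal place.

Two edge vectors: TP-A→TP-B = (95, 80, -40), TP-A→TP-C = (291, 418, -168.2).
Normal n = (TP-A→TP-B) × (TP-A→TP-C) = (3264, 4339, 16430).
So ∂z/∂E = −n_x/n_z = −0.19866 and ∂z/∂N = −n_y/n_z = −0.26409.
Intercept c from TP-A: 359.9 + 39.33 − 12.68 = 386.56.
At (-21, 277): z = 4.2 − 73.2 + 386.56 = 317.6 m.

317.6 m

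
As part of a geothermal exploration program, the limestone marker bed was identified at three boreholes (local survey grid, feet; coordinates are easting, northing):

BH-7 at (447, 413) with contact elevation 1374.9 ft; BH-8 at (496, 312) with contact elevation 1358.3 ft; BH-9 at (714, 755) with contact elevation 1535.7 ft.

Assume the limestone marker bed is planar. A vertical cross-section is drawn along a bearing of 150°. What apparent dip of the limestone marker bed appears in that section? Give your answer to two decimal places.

Let the plane be z = a·easting + b·northing + c.
BH-8−BH-7: 49a − 101b = −16.6;  BH-9−BH-7: 267a + 342b = 160.8.
Solving gives a = 0.24159, b = 0.28156.
Unit vector along 150° is (sin 150°, cos 150°) = (0.5000, -0.8660).
Slope in that direction = a·(0.5000) + b·(-0.8660) = −0.12305.
Apparent dip = arctan|0.12305| = 7.01° (true dip is 20.4°, so apparent ≤ true as expected).

7.01°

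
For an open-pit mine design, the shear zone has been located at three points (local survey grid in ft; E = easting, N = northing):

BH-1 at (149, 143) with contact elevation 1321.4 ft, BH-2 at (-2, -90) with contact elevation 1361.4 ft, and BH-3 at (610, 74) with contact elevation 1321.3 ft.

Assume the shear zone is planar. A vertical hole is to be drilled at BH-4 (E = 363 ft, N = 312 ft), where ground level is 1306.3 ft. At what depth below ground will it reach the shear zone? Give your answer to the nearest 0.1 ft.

16.4 ft

Let the plane be z = a·E + b·N + c.
BH-2−BH-1: −151a − 233b = 40;  BH-3−BH-1: 461a − 69b = −0.1.
Solving gives a = −0.02362, b = −0.15637.
Then c = 1321.4 − a·149 − b·143 = 1347.28.
At (363, 312): z_contact = −8.57 − 48.79 + 1347.28 = 1289.92 ft.
Depth below ground = 1306.3 − 1289.92 = 16.4 ft.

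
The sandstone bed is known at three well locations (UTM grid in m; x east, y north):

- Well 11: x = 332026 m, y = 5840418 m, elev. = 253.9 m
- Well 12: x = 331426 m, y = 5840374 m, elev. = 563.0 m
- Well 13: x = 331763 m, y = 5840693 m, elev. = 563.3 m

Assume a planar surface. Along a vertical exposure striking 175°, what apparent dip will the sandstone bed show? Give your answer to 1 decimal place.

Two edge vectors: Well 11→Well 12 = (-600, -44, 309.1), Well 11→Well 13 = (-263, 275, 309.4).
Normal n = (Well 11→Well 12) × (Well 11→Well 13) = (-98616.1, 104346.7, -176572).
So ∂z/∂x = −n_x/n_z = −0.55850 and ∂z/∂y = −n_y/n_z = 0.59096.
Unit vector along 175° is (sin 175°, cos 175°) = (0.0872, -0.9962).
Slope in that direction = a·(0.0872) + b·(-0.9962) = −0.63739.
Apparent dip = arctan|0.63739| = 32.5° (true dip is 39.1°, so apparent ≤ true as expected).

32.5°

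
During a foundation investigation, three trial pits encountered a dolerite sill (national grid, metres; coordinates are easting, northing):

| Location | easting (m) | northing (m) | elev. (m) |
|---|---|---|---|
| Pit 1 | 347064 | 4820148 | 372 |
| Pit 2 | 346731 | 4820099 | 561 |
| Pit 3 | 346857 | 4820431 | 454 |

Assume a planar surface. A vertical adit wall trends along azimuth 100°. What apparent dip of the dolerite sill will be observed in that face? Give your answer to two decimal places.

Let the plane be z = a·easting + b·northing + c.
Pit 2−Pit 1: −333a − 49b = 189;  Pit 3−Pit 1: −207a + 283b = 82.
Solving gives a = −0.55091, b = −0.11321.
Unit vector along 100° is (sin 100°, cos 100°) = (0.9848, -0.1736).
Slope in that direction = a·(0.9848) + b·(-0.1736) = −0.52288.
Apparent dip = arctan|0.52288| = 27.60° (true dip is 29.4°, so apparent ≤ true as expected).

27.60°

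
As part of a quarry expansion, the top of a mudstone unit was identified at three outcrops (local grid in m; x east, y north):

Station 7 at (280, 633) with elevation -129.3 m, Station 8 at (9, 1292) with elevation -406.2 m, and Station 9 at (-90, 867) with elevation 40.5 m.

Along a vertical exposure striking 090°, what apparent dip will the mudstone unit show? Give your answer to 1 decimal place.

44.4°

Let the plane be z = a·x + b·y + c.
Station 8−Station 7: −271a + 659b = −276.9;  Station 9−Station 7: −370a + 234b = 169.8.
Solving gives a = −0.97936, b = −0.82292.
Unit vector along 090° is (sin 90°, cos 90°) = (1.0000, 0.0000).
Slope in that direction = a·(1.0000) + b·(0.0000) = −0.97936.
Apparent dip = arctan|0.97936| = 44.4° (true dip is 52.0°, so apparent ≤ true as expected).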